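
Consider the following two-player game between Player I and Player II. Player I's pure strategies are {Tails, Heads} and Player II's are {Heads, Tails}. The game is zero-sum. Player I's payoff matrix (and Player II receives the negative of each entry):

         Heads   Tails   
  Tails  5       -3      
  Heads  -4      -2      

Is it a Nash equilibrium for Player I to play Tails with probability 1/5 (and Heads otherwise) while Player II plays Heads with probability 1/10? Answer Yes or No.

Yes

Check Player II's indifference given Player I's mix p = 1/5:
  payoff from Heads = 11/5; payoff from Tails = 11/5 — equal.
Check Player I's indifference given Player II's mix q = 1/10:
  payoff from Tails = -11/5; payoff from Heads = -11/5 — equal.
Both players are indifferent, so neither can profitably deviate.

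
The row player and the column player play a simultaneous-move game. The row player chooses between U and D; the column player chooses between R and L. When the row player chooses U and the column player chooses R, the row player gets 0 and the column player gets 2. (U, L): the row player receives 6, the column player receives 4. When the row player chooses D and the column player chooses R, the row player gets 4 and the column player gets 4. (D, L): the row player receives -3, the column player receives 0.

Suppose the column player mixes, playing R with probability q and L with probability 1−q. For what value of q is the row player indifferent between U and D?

q = 9/13

The row player's indifference between U and D determines the column player's mixing probability q:
  the row player's expected payoff from U: q·0 + (1−q)·6 = -6q + 6
  the row player's expected payoff from D: q·4 + (1−q)·(-3) = 7q - 3
  -6q + 6 = 7q - 3  ⇒  -13q = -9  ⇒  q = 9/13.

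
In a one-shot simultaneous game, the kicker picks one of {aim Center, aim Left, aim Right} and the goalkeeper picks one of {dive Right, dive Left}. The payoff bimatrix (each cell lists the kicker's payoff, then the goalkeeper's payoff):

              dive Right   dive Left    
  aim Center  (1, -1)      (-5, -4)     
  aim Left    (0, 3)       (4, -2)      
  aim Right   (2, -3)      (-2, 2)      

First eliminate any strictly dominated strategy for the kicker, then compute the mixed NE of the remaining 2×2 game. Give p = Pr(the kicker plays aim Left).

The kicker's strategy aim Center is strictly dominated by aim Right: 2 > 1 and -2 > -5. Eliminate aim Center.
In a mixed equilibrium the goalkeeper is indifferent between dive Right and dive Left; this condition fixes p.
  the goalkeeper's payoff from dive Right: p·3 + (1−p)·(-3) = 6p - 3
  the goalkeeper's payoff from dive Left: p·(-2) + (1−p)·2 = -4p + 2
  6p - 3 = -4p + 2  ⇒  10p = 5  ⇒  p = 1/2.

p = 1/2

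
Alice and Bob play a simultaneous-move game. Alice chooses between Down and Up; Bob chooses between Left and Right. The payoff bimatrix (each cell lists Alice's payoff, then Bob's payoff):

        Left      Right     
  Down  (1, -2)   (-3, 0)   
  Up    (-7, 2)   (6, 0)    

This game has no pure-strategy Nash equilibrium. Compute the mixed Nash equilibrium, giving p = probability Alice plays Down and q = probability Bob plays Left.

p = 1/2, q = 9/17

In a mixed equilibrium Bob is indifferent between Left and Right; this condition fixes p.
  Bob's expected payoff from Left: p·(-2) + (1−p)·2 = -4p + 2
  Bob's expected payoff from Right: p·0 + (1−p)·0 = 0
  -4p + 2 = 0  ⇒  -4p = -2  ⇒  p = 1/2.
Set Alice's expected payoff from Down equal to that from Up:
  Alice's payoff from Down: q·1 + (1−q)·(-3) = 4q - 3
  Alice's payoff from Up: q·(-7) + (1−q)·6 = -13q + 6
  4q - 3 = -13q + 6  ⇒  17q = 9  ⇒  q = 9/17.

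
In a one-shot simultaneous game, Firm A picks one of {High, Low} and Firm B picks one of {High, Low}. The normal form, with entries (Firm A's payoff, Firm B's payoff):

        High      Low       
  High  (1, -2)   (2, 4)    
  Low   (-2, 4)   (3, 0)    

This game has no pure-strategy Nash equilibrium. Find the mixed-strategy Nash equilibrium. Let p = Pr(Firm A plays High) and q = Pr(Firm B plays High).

Set Firm B's expected payoff from High equal to that from Low:
  Firm B's payoff to High: p·(-2) + (1−p)·4 = -6p + 4
  Firm B's payoff to Low: p·4 + (1−p)·0 = 4p
  -6p + 4 = 4p  ⇒  -10p = -4  ⇒  p = 2/5.
Firm B's mix must leave Firm A indifferent between High and Low.
  Firm A's expected payoff from High: q·1 + (1−q)·2 = -q + 2
  Firm A's expected payoff from Low: q·(-2) + (1−q)·3 = -5q + 3
  -q + 2 = -5q + 3  ⇒  4q = 1  ⇒  q = 1/4.

p = 2/5, q = 1/4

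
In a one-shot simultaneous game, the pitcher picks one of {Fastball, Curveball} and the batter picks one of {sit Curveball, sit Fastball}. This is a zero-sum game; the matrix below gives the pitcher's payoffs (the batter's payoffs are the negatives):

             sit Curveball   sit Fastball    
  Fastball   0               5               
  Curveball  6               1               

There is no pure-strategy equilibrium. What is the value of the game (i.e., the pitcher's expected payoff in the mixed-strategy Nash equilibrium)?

Set the pitcher's expected payoff from Fastball equal to that from Curveball:
  the pitcher's payoff from Fastball: q·0 + (1−q)·5 = -5q + 5
  the pitcher's payoff from Curveball: q·6 + (1−q)·1 = 5q + 1
  -5q + 5 = 5q + 1  ⇒  -10q = -4  ⇒  q = 2/5.
The value is the pitcher's expected payoff against this mix (using Fastball): (2/5)·0 + (3/5)·5 = 3.

v = 3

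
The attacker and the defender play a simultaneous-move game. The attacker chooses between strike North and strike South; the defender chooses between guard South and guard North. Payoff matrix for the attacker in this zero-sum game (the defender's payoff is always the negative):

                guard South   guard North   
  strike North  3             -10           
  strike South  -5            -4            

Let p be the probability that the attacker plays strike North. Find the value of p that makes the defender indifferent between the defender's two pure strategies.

p = 1/14

In a mixed equilibrium the defender is indifferent between guard South and guard North; this condition fixes p.
  the defender's payoff to guard South: p·(-3) + (1−p)·5 = -8p + 5
  the defender's payoff to guard North: p·10 + (1−p)·4 = 6p + 4
  -8p + 5 = 6p + 4  ⇒  -14p = -1  ⇒  p = 1/14.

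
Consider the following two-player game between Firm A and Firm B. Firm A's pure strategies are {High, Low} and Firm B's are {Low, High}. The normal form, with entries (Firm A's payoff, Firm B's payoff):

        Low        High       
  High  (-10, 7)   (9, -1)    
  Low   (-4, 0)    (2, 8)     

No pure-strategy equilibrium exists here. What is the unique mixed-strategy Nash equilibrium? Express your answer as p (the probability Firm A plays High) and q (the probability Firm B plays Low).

Firm A's mix must leave Firm B indifferent between Low and High.
  Firm B's payoff to Low: p·7 + (1−p)·0 = 7p
  Firm B's payoff to High: p·(-1) + (1−p)·8 = -9p + 8
  7p = -9p + 8  ⇒  16p = 8  ⇒  p = 1/2.
Set Firm A's expected payoff from High equal to that from Low:
  Firm A's payoff to High: q·(-10) + (1−q)·9 = -19q + 9
  Firm A's payoff to Low: q·(-4) + (1−q)·2 = -6q + 2
  -19q + 9 = -6q + 2  ⇒  -13q = -7  ⇒  q = 7/13.

p = 1/2, q = 7/13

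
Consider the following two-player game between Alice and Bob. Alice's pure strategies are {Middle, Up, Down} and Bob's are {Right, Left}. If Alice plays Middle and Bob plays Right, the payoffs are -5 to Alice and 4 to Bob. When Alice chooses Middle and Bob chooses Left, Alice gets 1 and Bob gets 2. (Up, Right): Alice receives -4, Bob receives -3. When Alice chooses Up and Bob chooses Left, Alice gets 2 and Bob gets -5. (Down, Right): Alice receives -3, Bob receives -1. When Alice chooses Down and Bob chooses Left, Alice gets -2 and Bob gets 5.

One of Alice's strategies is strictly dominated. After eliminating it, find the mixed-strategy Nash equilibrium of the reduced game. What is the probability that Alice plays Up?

Alice's strategy Middle is strictly dominated by Up: -4 > -5 and 2 > 1. Eliminate Middle.
For Bob to be willing to mix, Bob must be indifferent between Right and Left, which pins down Alice's mix.
  Bob's payoff to Right: p·(-3) + (1−p)·(-1) = -2p - 1
  Bob's payoff to Left: p·(-5) + (1−p)·5 = -10p + 5
  -2p - 1 = -10p + 5  ⇒  8p = 6  ⇒  p = 3/4.

p = 3/4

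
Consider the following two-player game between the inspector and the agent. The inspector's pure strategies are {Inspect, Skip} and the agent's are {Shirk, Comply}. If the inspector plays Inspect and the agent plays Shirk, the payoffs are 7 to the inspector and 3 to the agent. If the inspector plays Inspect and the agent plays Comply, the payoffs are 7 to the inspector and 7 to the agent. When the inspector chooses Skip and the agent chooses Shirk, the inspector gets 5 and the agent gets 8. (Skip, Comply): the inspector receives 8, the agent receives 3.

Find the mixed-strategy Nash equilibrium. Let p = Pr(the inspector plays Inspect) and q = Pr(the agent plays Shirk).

The agent's indifference between Shirk and Comply determines the inspector's mixing probability p:
  the agent's payoff to Shirk: p·3 + (1−p)·8 = -5p + 8
  the agent's payoff to Comply: p·7 + (1−p)·3 = 4p + 3
  -5p + 8 = 4p + 3  ⇒  -9p = -5  ⇒  p = 5/9.
Set the inspector's expected payoff from Inspect equal to that from Skip:
  the inspector's payoff from Inspect: q·7 + (1−q)·7 = 7
  the inspector's payoff from Skip: q·5 + (1−q)·8 = -3q + 8
  7 = -3q + 8  ⇒  3q = 1  ⇒  q = 1/3.

p = 5/9, q = 1/3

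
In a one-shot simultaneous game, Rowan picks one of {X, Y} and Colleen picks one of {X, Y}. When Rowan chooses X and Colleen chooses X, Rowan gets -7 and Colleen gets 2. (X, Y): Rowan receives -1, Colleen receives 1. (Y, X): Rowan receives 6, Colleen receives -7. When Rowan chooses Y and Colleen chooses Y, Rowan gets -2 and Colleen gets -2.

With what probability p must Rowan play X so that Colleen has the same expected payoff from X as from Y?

p = 5/6

For Colleen to be willing to mix, Colleen must be indifferent between X and Y, which pins down Rowan's mix.
  Colleen's expected payoff from X: p·2 + (1−p)·(-7) = 9p - 7
  Colleen's expected payoff from Y: p·1 + (1−p)·(-2) = 3p - 2
  9p - 7 = 3p - 2  ⇒  6p = 5  ⇒  p = 5/6.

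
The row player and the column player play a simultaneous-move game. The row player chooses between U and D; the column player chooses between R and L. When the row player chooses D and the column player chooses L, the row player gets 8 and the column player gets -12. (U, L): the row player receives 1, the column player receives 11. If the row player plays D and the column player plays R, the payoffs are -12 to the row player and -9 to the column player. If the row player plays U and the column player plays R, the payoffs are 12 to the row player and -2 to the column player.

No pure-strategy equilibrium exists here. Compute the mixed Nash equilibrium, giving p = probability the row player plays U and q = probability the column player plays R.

p = 3/16, q = 7/31

Set the column player's expected payoff from R equal to that from L:
  the column player's payoff from R: p·(-2) + (1−p)·(-9) = 7p - 9
  the column player's payoff from L: p·11 + (1−p)·(-12) = 23p - 12
  7p - 9 = 23p - 12  ⇒  -16p = -3  ⇒  p = 3/16.
The row player's indifference between U and D determines the column player's mixing probability q:
  the row player's payoff from U: q·12 + (1−q)·1 = 11q + 1
  the row player's payoff from D: q·(-12) + (1−q)·8 = -20q + 8
  11q + 1 = -20q + 8  ⇒  31q = 7  ⇒  q = 7/31.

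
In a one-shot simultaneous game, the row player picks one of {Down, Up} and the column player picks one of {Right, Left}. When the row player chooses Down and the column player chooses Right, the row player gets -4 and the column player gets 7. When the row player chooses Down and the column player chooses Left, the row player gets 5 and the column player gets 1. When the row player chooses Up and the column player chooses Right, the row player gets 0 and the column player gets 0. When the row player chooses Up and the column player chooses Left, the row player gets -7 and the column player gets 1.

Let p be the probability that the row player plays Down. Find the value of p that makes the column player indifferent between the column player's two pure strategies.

p = 1/7

The column player's indifference between Right and Left determines the row player's mixing probability p:
  the column player's payoff from Right: p·7 + (1−p)·0 = 7p
  the column player's payoff from Left: p·1 + (1−p)·1 = 1
  7p = 1  ⇒  7p = 1  ⇒  p = 1/7.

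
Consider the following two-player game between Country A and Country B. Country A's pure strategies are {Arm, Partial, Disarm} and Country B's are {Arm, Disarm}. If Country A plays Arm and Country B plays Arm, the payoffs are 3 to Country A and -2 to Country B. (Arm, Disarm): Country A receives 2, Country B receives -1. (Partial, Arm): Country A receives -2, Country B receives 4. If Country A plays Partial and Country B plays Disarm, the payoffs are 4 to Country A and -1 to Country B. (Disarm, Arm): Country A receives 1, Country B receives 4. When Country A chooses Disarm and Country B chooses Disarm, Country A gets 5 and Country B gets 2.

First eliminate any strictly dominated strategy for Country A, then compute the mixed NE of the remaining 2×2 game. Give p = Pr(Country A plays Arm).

Country A's strategy Partial is strictly dominated by Disarm: 1 > -2 and 5 > 4. Eliminate Partial.
Country A's mix must leave Country B indifferent between Arm and Disarm.
  Country B's payoff to Arm: p·(-2) + (1−p)·4 = -6p + 4
  Country B's payoff to Disarm: p·(-1) + (1−p)·2 = -3p + 2
  -6p + 4 = -3p + 2  ⇒  -3p = -2  ⇒  p = 2/3.

p = 2/3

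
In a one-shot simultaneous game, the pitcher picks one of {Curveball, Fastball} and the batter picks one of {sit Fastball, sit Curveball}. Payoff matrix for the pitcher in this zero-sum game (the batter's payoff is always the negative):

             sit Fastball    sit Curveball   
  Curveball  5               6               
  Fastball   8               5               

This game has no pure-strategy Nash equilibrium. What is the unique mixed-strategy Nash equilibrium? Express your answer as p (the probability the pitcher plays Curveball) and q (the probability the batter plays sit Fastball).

p = 3/4, q = 1/4

For the batter to be willing to mix, the batter must be indifferent between sit Fastball and sit Curveball, which pins down the pitcher's mix.
  the batter's payoff to sit Fastball: p·(-5) + (1−p)·(-8) = 3p - 8
  the batter's payoff to sit Curveball: p·(-6) + (1−p)·(-5) = -p - 5
  3p - 8 = -p - 5  ⇒  4p = 3  ⇒  p = 3/4.
The batter's mix must leave the pitcher indifferent between Curveball and Fastball.
  the pitcher's payoff to Curveball: q·5 + (1−q)·6 = -q + 6
  the pitcher's payoff to Fastball: q·8 + (1−q)·5 = 3q + 5
  -q + 6 = 3q + 5  ⇒  -4q = -1  ⇒  q = 1/4.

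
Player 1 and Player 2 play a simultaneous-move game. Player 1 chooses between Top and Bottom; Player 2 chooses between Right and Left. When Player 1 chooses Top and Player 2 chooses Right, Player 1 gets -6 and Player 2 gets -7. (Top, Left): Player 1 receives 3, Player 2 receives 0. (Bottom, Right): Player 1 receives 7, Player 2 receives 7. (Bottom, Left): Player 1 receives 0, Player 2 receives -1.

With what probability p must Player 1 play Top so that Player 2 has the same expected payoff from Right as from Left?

Player 2's indifference between Right and Left determines Player 1's mixing probability p:
  Player 2's expected payoff from Right: p·(-7) + (1−p)·7 = -14p + 7
  Player 2's expected payoff from Left: p·0 + (1−p)·(-1) = p - 1
  -14p + 7 = p - 1  ⇒  -15p = -8  ⇒  p = 8/15.

p = 8/15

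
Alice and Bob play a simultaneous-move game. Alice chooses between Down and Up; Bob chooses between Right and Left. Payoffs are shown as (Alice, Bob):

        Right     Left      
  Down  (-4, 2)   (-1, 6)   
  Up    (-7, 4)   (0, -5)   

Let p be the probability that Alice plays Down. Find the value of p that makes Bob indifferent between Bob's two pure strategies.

p = 9/13

Set Bob's expected payoff from Right equal to that from Left:
  Bob's expected payoff from Right: p·2 + (1−p)·4 = -2p + 4
  Bob's expected payoff from Left: p·6 + (1−p)·(-5) = 11p - 5
  -2p + 4 = 11p - 5  ⇒  -13p = -9  ⇒  p = 9/13.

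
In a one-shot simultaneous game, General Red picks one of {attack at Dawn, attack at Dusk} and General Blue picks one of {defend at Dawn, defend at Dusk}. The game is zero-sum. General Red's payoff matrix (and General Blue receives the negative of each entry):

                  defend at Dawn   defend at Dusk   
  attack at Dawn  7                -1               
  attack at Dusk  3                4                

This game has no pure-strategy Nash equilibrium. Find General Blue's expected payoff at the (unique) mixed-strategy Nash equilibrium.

For General Blue to be willing to mix, General Blue must be indifferent between defend at Dawn and defend at Dusk, which pins down General Red's mix.
  General Blue's expected payoff from defend at Dawn: p·(-7) + (1−p)·(-3) = -4p - 3
  General Blue's expected payoff from defend at Dusk: p·1 + (1−p)·(-4) = 5p - 4
  -4p - 3 = 5p - 4  ⇒  -9p = -1  ⇒  p = 1/9.
At equilibrium General Blue is indifferent across columns, so General Blue's payoff equals the payoff from defend at Dawn: (1/9)·(-7) + (8/9)·(-3) = -31/9.

-31/9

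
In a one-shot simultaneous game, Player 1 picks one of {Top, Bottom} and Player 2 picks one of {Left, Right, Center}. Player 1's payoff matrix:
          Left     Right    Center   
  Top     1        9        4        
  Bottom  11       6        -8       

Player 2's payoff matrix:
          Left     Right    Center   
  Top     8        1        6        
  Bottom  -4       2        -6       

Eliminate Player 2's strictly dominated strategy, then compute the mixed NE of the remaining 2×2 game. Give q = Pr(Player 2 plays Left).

Player 2's strategy Center is strictly dominated by Left: 8 > 6 and -4 > -6. Eliminate Center.
In a mixed equilibrium Player 1 is indifferent between Top and Bottom; this condition fixes q.
  Player 1's expected payoff from Top: q·1 + (1−q)·9 = -8q + 9
  Player 1's expected payoff from Bottom: q·11 + (1−q)·6 = 5q + 6
  -8q + 9 = 5q + 6  ⇒  -13q = -3  ⇒  q = 3/13.

q = 3/13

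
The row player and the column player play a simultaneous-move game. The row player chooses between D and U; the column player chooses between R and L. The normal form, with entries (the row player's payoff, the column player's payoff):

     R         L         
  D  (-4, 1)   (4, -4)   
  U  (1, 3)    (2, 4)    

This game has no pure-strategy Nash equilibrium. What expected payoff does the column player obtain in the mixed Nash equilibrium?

8/3

The column player's indifference between R and L determines the row player's mixing probability p:
  the column player's payoff from R: p·1 + (1−p)·3 = -2p + 3
  the column player's payoff from L: p·(-4) + (1−p)·4 = -8p + 4
  -2p + 3 = -8p + 4  ⇒  6p = 1  ⇒  p = 1/6.
At equilibrium the column player is indifferent across columns, so the column player's payoff equals the payoff from R: (1/6)·1 + (5/6)·3 = 8/3.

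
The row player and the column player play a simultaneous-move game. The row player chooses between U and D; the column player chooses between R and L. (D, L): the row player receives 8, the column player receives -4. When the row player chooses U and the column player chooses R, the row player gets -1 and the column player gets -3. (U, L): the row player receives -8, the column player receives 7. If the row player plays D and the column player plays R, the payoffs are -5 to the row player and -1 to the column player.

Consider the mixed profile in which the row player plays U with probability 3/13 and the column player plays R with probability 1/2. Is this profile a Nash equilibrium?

Given the column player's mix q = 1/2, the row player's payoff from U is -9/2 but from D is 3/2. The row player strictly prefers D, so the row player would not mix.
So the proposed profile is not a Nash equilibrium.

No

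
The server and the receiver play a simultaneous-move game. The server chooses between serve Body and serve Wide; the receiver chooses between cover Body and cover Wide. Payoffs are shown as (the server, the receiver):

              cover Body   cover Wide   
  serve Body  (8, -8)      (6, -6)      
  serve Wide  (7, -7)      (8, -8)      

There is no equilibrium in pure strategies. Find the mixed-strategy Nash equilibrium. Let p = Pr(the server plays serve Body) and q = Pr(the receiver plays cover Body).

In a mixed equilibrium the receiver is indifferent between cover Body and cover Wide; this condition fixes p.
  the receiver's expected payoff from cover Body: p·(-8) + (1−p)·(-7) = -p - 7
  the receiver's expected payoff from cover Wide: p·(-6) + (1−p)·(-8) = 2p - 8
  -p - 7 = 2p - 8  ⇒  -3p = -1  ⇒  p = 1/3.
The receiver's mix must leave the server indifferent between serve Body and serve Wide.
  the server's expected payoff from serve Body: q·8 + (1−q)·6 = 2q + 6
  the server's expected payoff from serve Wide: q·7 + (1−q)·8 = -q + 8
  2q + 6 = -q + 8  ⇒  3q = 2  ⇒  q = 2/3.

p = 1/3, q = 2/3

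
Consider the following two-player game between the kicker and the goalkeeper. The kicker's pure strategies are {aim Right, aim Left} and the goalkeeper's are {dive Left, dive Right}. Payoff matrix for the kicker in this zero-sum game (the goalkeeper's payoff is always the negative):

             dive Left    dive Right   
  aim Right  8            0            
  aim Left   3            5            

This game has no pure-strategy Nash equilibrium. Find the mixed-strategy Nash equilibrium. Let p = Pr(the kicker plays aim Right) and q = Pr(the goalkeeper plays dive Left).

For the goalkeeper to be willing to mix, the goalkeeper must be indifferent between dive Left and dive Right, which pins down the kicker's mix.
  the goalkeeper's expected payoff from dive Left: p·(-8) + (1−p)·(-3) = -5p - 3
  the goalkeeper's expected payoff from dive Right: p·0 + (1−p)·(-5) = 5p - 5
  -5p - 3 = 5p - 5  ⇒  -10p = -2  ⇒  p = 1/5.
In a mixed equilibrium the kicker is indifferent between aim Right and aim Left; this condition fixes q.
  the kicker's expected payoff from aim Right: q·8 + (1−q)·0 = 8q
  the kicker's expected payoff from aim Left: q·3 + (1−q)·5 = -2q + 5
  8q = -2q + 5  ⇒  10q = 5  ⇒  q = 1/2.

p = 1/5, q = 1/2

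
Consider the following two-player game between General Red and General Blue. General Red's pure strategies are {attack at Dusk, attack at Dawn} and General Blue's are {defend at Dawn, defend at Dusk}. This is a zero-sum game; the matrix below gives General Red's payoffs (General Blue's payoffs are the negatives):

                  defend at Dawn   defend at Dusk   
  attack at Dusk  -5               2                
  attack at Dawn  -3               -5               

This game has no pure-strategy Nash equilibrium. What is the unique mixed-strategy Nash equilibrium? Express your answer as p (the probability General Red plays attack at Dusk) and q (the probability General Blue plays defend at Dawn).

p = 2/9, q = 7/9

General Blue's indifference between defend at Dawn and defend at Dusk determines General Red's mixing probability p:
  General Blue's payoff to defend at Dawn: p·5 + (1−p)·3 = 2p + 3
  General Blue's payoff to defend at Dusk: p·(-2) + (1−p)·5 = -7p + 5
  2p + 3 = -7p + 5  ⇒  9p = 2  ⇒  p = 2/9.
For General Red to be willing to mix, General Red must be indifferent between attack at Dusk and attack at Dawn, which pins down General Blue's mix.
  General Red's payoff from attack at Dusk: q·(-5) + (1−q)·2 = -7q + 2
  General Red's payoff from attack at Dawn: q·(-3) + (1−q)·(-5) = 2q - 5
  -7q + 2 = 2q - 5  ⇒  -9q = -7  ⇒  q = 7/9.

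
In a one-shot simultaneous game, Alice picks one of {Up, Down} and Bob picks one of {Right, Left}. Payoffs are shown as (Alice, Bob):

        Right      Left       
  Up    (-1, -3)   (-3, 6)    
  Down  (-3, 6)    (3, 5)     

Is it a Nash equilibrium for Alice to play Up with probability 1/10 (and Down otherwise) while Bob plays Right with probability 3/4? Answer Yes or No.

Check Bob's indifference given Alice's mix p = 1/10:
  payoff from Right = 51/10; payoff from Left = 51/10 — equal.
Check Alice's indifference given Bob's mix q = 3/4:
  payoff from Up = -3/2; payoff from Down = -3/2 — equal.
Both players are indifferent, so neither can profitably deviate.

Yes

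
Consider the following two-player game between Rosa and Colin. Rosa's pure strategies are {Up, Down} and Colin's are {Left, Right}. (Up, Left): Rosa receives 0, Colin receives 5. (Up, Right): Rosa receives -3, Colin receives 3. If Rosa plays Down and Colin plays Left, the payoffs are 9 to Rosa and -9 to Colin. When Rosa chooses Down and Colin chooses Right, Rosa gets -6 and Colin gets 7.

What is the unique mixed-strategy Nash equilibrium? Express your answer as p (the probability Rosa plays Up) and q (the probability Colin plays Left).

p = 8/9, q = 1/4

Set Colin's expected payoff from Left equal to that from Right:
  Colin's payoff to Left: p·5 + (1−p)·(-9) = 14p - 9
  Colin's payoff to Right: p·3 + (1−p)·7 = -4p + 7
  14p - 9 = -4p + 7  ⇒  18p = 16  ⇒  p = 8/9.
In a mixed equilibrium Rosa is indifferent between Up and Down; this condition fixes q.
  Rosa's payoff to Up: q·0 + (1−q)·(-3) = 3q - 3
  Rosa's payoff to Down: q·9 + (1−q)·(-6) = 15q - 6
  3q - 3 = 15q - 6  ⇒  -12q = -3  ⇒  q = 1/4.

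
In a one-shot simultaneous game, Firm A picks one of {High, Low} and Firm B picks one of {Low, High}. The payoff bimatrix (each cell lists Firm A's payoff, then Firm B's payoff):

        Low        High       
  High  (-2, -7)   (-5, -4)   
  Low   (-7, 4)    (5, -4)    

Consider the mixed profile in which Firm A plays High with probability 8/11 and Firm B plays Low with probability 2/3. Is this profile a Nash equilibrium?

Check Firm B's indifference given Firm A's mix p = 8/11:
  payoff from Low = -4; payoff from High = -4 — equal.
Check Firm A's indifference given Firm B's mix q = 2/3:
  payoff from High = -3; payoff from Low = -3 — equal.
Both players are indifferent, so neither can profitably deviate.

Yes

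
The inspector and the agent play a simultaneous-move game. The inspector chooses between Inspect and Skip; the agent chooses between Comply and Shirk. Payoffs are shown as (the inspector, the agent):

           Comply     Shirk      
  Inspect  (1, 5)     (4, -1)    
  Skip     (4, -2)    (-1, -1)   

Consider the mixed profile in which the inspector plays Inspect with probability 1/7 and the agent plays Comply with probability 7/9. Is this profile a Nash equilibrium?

Given the agent's mix q = 7/9, the inspector's payoff from Inspect is 5/3 but from Skip is 26/9. The inspector strictly prefers Skip, so the inspector would not mix.
So the proposed profile is not a Nash equilibrium.

No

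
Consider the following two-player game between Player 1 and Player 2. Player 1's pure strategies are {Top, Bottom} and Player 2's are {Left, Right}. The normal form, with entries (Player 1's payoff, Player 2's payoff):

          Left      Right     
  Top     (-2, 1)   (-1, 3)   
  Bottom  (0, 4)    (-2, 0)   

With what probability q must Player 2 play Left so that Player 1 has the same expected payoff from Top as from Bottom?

For Player 1 to be willing to mix, Player 1 must be indifferent between Top and Bottom, which pins down Player 2's mix.
  Player 1's payoff to Top: q·(-2) + (1−q)·(-1) = -q - 1
  Player 1's payoff to Bottom: q·0 + (1−q)·(-2) = 2q - 2
  -q - 1 = 2q - 2  ⇒  -3q = -1  ⇒  q = 1/3.

q = 1/3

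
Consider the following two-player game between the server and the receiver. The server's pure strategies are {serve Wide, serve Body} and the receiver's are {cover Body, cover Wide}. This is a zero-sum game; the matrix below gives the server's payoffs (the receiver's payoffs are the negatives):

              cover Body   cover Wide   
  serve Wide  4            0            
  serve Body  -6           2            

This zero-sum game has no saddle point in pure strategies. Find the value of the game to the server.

The receiver's mix must leave the server indifferent between serve Wide and serve Body.
  the server's expected payoff from serve Wide: q·4 + (1−q)·0 = 4q
  the server's expected payoff from serve Body: q·(-6) + (1−q)·2 = -8q + 2
  4q = -8q + 2  ⇒  12q = 2  ⇒  q = 1/6.
The value is the server's expected payoff against this mix (using serve Wide): (1/6)·4 + (5/6)·0 = 2/3.

v = 2/3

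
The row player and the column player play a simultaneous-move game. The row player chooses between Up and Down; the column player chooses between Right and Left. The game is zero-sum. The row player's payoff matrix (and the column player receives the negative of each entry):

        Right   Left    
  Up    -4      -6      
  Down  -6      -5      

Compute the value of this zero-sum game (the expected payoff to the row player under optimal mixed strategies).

Set the row player's expected payoff from Up equal to that from Down:
  the row player's expected payoff from Up: q·(-4) + (1−q)·(-6) = 2q - 6
  the row player's expected payoff from Down: q·(-6) + (1−q)·(-5) = -q - 5
  2q - 6 = -q - 5  ⇒  3q = 1  ⇒  q = 1/3.
The value is the row player's expected payoff against this mix (using Up): (1/3)·(-4) + (2/3)·(-6) = -16/3.

v = -16/3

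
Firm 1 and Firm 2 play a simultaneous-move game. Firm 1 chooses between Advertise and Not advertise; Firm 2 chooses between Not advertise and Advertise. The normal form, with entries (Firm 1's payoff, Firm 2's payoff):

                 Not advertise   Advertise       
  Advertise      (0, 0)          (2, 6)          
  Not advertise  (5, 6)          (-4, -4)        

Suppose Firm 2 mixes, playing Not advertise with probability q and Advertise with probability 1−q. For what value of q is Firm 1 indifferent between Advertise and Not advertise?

For Firm 1 to be willing to mix, Firm 1 must be indifferent between Advertise and Not advertise, which pins down Firm 2's mix.
  Firm 1's payoff to Advertise: q·0 + (1−q)·2 = -2q + 2
  Firm 1's payoff to Not advertise: q·5 + (1−q)·(-4) = 9q - 4
  -2q + 2 = 9q - 4  ⇒  -11q = -6  ⇒  q = 6/11.

q = 6/11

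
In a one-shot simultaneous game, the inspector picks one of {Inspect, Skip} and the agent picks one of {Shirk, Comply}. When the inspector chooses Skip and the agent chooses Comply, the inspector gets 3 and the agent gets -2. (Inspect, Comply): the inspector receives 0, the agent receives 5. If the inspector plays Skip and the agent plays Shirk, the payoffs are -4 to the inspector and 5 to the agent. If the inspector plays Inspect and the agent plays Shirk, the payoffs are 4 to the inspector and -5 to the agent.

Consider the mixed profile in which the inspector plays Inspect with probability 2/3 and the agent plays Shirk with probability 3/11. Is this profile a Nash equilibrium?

No

Given the inspector's mix p = 2/3, the agent's payoff from Shirk is -5/3 but from Comply is 8/3. The agent strictly prefers Comply, so the agent would not mix.
So the proposed profile is not a Nash equilibrium.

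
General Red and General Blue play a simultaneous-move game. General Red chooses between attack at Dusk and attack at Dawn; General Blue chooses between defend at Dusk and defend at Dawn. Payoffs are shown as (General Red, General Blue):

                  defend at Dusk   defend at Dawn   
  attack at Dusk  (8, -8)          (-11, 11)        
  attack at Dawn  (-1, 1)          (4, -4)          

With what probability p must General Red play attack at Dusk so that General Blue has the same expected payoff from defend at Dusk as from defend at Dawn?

Set General Blue's expected payoff from defend at Dusk equal to that from defend at Dawn:
  General Blue's payoff from defend at Dusk: p·(-8) + (1−p)·1 = -9p + 1
  General Blue's payoff from defend at Dawn: p·11 + (1−p)·(-4) = 15p - 4
  -9p + 1 = 15p - 4  ⇒  -24p = -5  ⇒  p = 5/24.

p = 5/24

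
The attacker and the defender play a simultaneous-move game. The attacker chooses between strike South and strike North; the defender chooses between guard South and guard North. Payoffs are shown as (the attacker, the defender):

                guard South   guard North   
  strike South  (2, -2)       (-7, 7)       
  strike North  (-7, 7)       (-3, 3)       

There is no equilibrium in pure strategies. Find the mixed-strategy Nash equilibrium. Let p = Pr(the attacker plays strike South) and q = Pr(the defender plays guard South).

The attacker's mix must leave the defender indifferent between guard South and guard North.
  the defender's payoff to guard South: p·(-2) + (1−p)·7 = -9p + 7
  the defender's payoff to guard North: p·7 + (1−p)·3 = 4p + 3
  -9p + 7 = 4p + 3  ⇒  -13p = -4  ⇒  p = 4/13.
In a mixed equilibrium the attacker is indifferent between strike South and strike North; this condition fixes q.
  the attacker's payoff to strike South: q·2 + (1−q)·(-7) = 9q - 7
  the attacker's payoff to strike North: q·(-7) + (1−q)·(-3) = -4q - 3
  9q - 7 = -4q - 3  ⇒  13q = 4  ⇒  q = 4/13.

p = 4/13, q = 4/13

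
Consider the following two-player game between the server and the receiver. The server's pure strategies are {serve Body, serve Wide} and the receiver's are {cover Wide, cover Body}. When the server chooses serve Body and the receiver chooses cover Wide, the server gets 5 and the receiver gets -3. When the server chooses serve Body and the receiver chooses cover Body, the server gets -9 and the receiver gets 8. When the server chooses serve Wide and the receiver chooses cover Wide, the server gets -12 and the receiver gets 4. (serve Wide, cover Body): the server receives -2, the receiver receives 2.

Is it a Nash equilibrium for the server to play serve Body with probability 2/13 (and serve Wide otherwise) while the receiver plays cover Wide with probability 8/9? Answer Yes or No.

Given the receiver's mix q = 8/9, the server's payoff from serve Body is 31/9 but from serve Wide is -98/9. The server strictly prefers serve Body, so the server would not mix.
So the proposed profile is not a Nash equilibrium.

No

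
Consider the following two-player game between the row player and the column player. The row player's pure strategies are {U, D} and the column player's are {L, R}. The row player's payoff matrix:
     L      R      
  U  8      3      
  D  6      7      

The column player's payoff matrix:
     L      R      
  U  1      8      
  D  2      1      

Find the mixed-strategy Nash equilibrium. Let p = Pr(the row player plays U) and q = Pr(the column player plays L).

p = 1/8, q = 2/3

In a mixed equilibrium the column player is indifferent between L and R; this condition fixes p.
  the column player's payoff from L: p·1 + (1−p)·2 = -p + 2
  the column player's payoff from R: p·8 + (1−p)·1 = 7p + 1
  -p + 2 = 7p + 1  ⇒  -8p = -1  ⇒  p = 1/8.
The column player's mix must leave the row player indifferent between U and D.
  the row player's expected payoff from U: q·8 + (1−q)·3 = 5q + 3
  the row player's expected payoff from D: q·6 + (1−q)·7 = -q + 7
  5q + 3 = -q + 7  ⇒  6q = 4  ⇒  q = 2/3.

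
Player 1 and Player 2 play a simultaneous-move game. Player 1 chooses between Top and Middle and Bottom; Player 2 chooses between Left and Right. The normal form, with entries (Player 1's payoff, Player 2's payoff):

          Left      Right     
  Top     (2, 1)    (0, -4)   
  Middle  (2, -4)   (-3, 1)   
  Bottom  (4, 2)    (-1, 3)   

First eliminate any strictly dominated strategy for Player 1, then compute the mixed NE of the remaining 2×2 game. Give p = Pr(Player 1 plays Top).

Player 1's strategy Middle is strictly dominated by Bottom: 4 > 2 and -1 > -3. Eliminate Middle.
In a mixed equilibrium Player 2 is indifferent between Left and Right; this condition fixes p.
  Player 2's payoff from Left: p·1 + (1−p)·2 = -p + 2
  Player 2's payoff from Right: p·(-4) + (1−p)·3 = -7p + 3
  -p + 2 = -7p + 3  ⇒  6p = 1  ⇒  p = 1/6.

p = 1/6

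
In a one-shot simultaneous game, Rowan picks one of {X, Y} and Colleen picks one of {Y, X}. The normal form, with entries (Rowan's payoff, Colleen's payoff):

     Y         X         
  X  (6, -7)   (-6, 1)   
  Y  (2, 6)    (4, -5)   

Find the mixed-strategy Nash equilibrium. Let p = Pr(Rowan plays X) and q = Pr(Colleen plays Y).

p = 11/19, q = 5/7

Colleen's indifference between Y and X determines Rowan's mixing probability p:
  Colleen's expected payoff from Y: p·(-7) + (1−p)·6 = -13p + 6
  Colleen's expected payoff from X: p·1 + (1−p)·(-5) = 6p - 5
  -13p + 6 = 6p - 5  ⇒  -19p = -11  ⇒  p = 11/19.
Rowan's indifference between X and Y determines Colleen's mixing probability q:
  Rowan's payoff to X: q·6 + (1−q)·(-6) = 12q - 6
  Rowan's payoff to Y: q·2 + (1−q)·4 = -2q + 4
  12q - 6 = -2q + 4  ⇒  14q = 10  ⇒  q = 5/7.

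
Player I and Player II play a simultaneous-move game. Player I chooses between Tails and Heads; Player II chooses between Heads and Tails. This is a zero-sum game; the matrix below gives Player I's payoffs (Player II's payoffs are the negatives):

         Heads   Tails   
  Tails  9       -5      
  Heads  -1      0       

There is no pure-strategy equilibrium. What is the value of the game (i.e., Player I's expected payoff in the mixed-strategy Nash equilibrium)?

v = -1/3

Player II's mix must leave Player I indifferent between Tails and Heads.
  Player I's payoff to Tails: q·9 + (1−q)·(-5) = 14q - 5
  Player I's payoff to Heads: q·(-1) + (1−q)·0 = -q
  14q - 5 = -q  ⇒  15q = 5  ⇒  q = 1/3.
The value is Player I's expected payoff against this mix (using Tails): (1/3)·9 + (2/3)·(-5) = -1/3.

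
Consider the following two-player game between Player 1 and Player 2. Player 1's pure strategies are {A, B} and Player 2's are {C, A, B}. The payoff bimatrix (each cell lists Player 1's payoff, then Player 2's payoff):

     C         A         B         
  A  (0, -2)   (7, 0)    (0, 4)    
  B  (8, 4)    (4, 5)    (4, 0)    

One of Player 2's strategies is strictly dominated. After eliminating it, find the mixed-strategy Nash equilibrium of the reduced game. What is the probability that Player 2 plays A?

q = 4/7

Player 2's strategy C is strictly dominated by A: 0 > -2 and 5 > 4. Eliminate C.
Player 1's indifference between A and B determines Player 2's mixing probability q:
  Player 1's payoff from A: q·7 + (1−q)·0 = 7q
  Player 1's payoff from B: q·4 + (1−q)·4 = 4
  7q = 4  ⇒  7q = 4  ⇒  q = 4/7.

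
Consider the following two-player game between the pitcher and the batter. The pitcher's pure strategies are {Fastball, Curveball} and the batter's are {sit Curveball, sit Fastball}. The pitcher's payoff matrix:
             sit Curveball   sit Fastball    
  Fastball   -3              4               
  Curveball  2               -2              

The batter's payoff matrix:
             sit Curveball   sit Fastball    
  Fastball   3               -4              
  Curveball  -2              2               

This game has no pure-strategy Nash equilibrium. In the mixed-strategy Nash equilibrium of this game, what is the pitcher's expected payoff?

In a mixed equilibrium the pitcher is indifferent between Fastball and Curveball; this condition fixes q.
  the pitcher's expected payoff from Fastball: q·(-3) + (1−q)·4 = -7q + 4
  the pitcher's expected payoff from Curveball: q·2 + (1−q)·(-2) = 4q - 2
  -7q + 4 = 4q - 2  ⇒  -11q = -6  ⇒  q = 6/11.
At equilibrium the pitcher is indifferent across rows, so the pitcher's payoff equals the payoff from Fastball: (6/11)·(-3) + (5/11)·4 = 2/11.

2/11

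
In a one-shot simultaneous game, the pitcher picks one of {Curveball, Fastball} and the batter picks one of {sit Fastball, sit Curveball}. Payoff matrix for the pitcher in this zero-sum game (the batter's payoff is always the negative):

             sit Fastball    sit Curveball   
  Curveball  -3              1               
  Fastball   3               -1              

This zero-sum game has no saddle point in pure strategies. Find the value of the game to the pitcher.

v = 0

For the pitcher to be willing to mix, the pitcher must be indifferent between Curveball and Fastball, which pins down the batter's mix.
  the pitcher's expected payoff from Curveball: q·(-3) + (1−q)·1 = -4q + 1
  the pitcher's expected payoff from Fastball: q·3 + (1−q)·(-1) = 4q - 1
  -4q + 1 = 4q - 1  ⇒  -8q = -2  ⇒  q = 1/4.
The value is the pitcher's expected payoff against this mix (using Curveball): (1/4)·(-3) + (3/4)·1 = 0.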